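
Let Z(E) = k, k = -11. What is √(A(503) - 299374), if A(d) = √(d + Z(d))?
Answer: √(-299374 + 2*√123) ≈ 547.13*I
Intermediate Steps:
Z(E) = -11
A(d) = √(-11 + d) (A(d) = √(d - 11) = √(-11 + d))
√(A(503) - 299374) = √(√(-11 + 503) - 299374) = √(√492 - 299374) = √(2*√123 - 299374) = √(-299374 + 2*√123)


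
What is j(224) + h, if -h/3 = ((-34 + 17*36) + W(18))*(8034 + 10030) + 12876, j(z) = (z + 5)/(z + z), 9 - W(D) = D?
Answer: -13831496219/448 ≈ -3.0874e+7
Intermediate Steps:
W(D) = 9 - D
j(z) = (5 + z)/(2*z) (j(z) = (5 + z)/((2*z)) = (5 + z)*(1/(2*z)) = (5 + z)/(2*z))
h = -30873876 (h = -3*(((-34 + 17*36) + (9 - 1*18))*(8034 + 10030) + 12876) = -3*(((-34 + 612) + (9 - 18))*18064 + 12876) = -3*((578 - 9)*18064 + 12876) = -3*(569*18064 + 12876) = -3*(10278416 + 12876) = -3*10291292 = -30873876)
j(224) + h = (½)*(5 + 224)/224 - 30873876 = (½)*(1/224)*229 - 30873876 = 229/448 - 30873876 = -13831496219/448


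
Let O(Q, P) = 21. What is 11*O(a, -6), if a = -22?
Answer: 231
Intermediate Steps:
11*O(a, -6) = 11*21 = 231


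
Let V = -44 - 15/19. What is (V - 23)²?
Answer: 1658944/361 ≈ 4595.4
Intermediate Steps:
V = -851/19 (V = -44 - 15/19 = -851/19 ≈ -44.789)
(V - 23)² = (-851/19 - 23)² = (-1288/19)² = 1658944/361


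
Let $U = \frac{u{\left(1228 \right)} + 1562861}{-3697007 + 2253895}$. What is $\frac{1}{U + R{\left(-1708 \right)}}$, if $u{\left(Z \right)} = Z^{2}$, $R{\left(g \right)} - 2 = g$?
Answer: $- \frac{2728}{4659773} \approx -0.00058544$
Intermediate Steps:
$R{\left(g \right)} = 2 + g$
$U = - \frac{5805}{2728}$ ($U = \frac{1228^{2} + 1562861}{-3697007 + 2253895} = \frac{1507984 + 1562861}{-1443112} = 3070845 \left(- \frac{1}{1443112}\right) = - \frac{5805}{2728} \approx -2.1279$)
$\frac{1}{U + R{\left(-1708 \right)}} = \frac{1}{- \frac{5805}{2728} + \left(2 - 1708\right)} = \frac{1}{- \frac{5805}{2728} - 1706} = \frac{1}{- \frac{4659773}{2728}} = - \frac{2728}{4659773}$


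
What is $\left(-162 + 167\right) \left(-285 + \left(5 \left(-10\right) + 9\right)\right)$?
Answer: $-1630$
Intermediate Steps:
$\left(-162 + 167\right) \left(-285 + \left(5 \left(-10\right) + 9\right)\right) = 5 \left(-285 + \left(-50 + 9\right)\right) = 5 \left(-285 - 41\right) = 5 \left(-326\right) = -1630$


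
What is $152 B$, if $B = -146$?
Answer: $-22192$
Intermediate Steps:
$152 B = 152 \left(-146\right) = -22192$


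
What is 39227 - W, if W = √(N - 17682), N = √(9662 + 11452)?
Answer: 39227 - √(-17682 + 3*√2346) ≈ 39227.0 - 132.43*I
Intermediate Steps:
N = 3*√2346 (N = √21114 = 3*√2346 ≈ 145.31)
W = √(-17682 + 3*√2346) (W = √(3*√2346 - 17682) = √(-17682 + 3*√2346) ≈ 132.43*I)
39227 - W = 39227 - √(-17682 + 3*√2346)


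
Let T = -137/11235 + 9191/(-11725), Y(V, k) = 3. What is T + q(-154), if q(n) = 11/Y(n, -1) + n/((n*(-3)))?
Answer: 9549544/3763725 ≈ 2.5373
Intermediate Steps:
q(n) = 10/3 (q(n) = 11/3 + n/((n*(-3))) = 11*(1/3) + n/((-3*n)) = 11/3 + n*(-1/(3*n)) = 11/3 - 1/3 = 10/3)
T = -2996206/3763725 (T = -137*1/11235 + 9191*(-1/11725) = -137/11235 - 1313/1675 = -2996206/3763725 ≈ -0.79607)
T + q(-154) = -2996206/3763725 + 10/3 = 9549544/3763725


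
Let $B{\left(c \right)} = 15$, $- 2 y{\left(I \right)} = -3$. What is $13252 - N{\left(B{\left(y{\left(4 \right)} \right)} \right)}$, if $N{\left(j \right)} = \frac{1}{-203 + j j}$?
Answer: $\frac{291543}{22} \approx 13252.0$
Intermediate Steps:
$y{\left(I \right)} = \frac{3}{2}$ ($y{\left(I \right)} = \left(- \frac{1}{2}\right) \left(-3\right) = \frac{3}{2}$)
$N{\left(j \right)} = \frac{1}{-203 + j^{2}}$
$13252 - N{\left(B{\left(y{\left(4 \right)} \right)} \right)} = 13252 - \frac{1}{-203 + 15^{2}} = 13252 - \frac{1}{-203 + 225} = 13252 - \frac{1}{22} = \frac{291543}{22}$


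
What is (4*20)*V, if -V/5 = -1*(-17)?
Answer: -6800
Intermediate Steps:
V = -85 (V = -(-5)*(-17) = -5*17 = -85)
(4*20)*V = (4*20)*(-85) = 80*(-85) = -6800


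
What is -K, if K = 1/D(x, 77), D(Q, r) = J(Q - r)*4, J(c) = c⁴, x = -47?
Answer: -1/945685504 ≈ -1.0574e-9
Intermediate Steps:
D(Q, r) = 4*(Q - r)⁴ (D(Q, r) = (Q - r)⁴*4 = 4*(Q - r)⁴)
K = 1/945685504 (K = 1/(4*(-47 - 1*77)⁴) = 1/(4*(-47 - 77)⁴) = 1/(4*(-124)⁴) = 1/(4*236421376) = 1/945685504 ≈ 1.0574e-9)
-K = -1*1/945685504 = -1/945685504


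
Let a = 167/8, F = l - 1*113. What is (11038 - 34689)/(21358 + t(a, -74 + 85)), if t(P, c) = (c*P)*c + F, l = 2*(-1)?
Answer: -189208/190151 ≈ -0.99504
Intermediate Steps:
l = -2
F = -115 (F = -2 - 1*113 = -2 - 113 = -115)
a = 167/8 (a = 167*(1/8) = 167/8 ≈ 20.875)
t(P, c) = -115 + P*c**2 (t(P, c) = (c*P)*c - 115 = (P*c)*c - 115 = P*c**2 - 115 = -115 + P*c**2)
(11038 - 34689)/(21358 + t(a, -74 + 85)) = (11038 - 34689)/(21358 + (-115 + 167*(-74 + 85)**2/8)) = -23651/(21358 + (-115 + (167/8)*11**2)) = -23651/(21358 + (-115 + (167/8)*121)) = -23651/(21358 + (-115 + 20207/8)) = -23651/(21358 + 19287/8) = -23651/190151/8 = -23651*8/190151 = -189208/190151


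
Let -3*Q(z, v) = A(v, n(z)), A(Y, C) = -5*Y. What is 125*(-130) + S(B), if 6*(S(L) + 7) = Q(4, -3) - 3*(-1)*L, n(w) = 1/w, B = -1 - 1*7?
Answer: -97571/6 ≈ -16262.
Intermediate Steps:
B = -8 (B = -1 - 7 = -8)
n(w) = 1/w
Q(z, v) = 5*v/3 (Q(z, v) = -(-5)*v/3 = 5*v/3)
S(L) = -47/6 + L/2 (S(L) = -7 + ((5/3)*(-3) - 3*(-1)*L)/6 = -7 + (-5 - (-3)*L)/6 = -7 + (-5 + 3*L)/6 = -7 + (-⅚ + L/2) = -47/6 + L/2)
125*(-130) + S(B) = 125*(-130) + (-47/6 + (½)*(-8)) = -16250 + (-47/6 - 4) = -16250 - 71/6 = -97571/6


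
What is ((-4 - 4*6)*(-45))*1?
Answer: 1260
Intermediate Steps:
((-4 - 4*6)*(-45))*1 = ((-4 - 24)*(-45))*1 = -28*(-45)*1 = 1260*1 = 1260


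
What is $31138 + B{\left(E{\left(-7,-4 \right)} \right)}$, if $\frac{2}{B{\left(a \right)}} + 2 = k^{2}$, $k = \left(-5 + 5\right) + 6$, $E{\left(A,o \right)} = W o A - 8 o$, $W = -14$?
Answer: $\frac{529347}{17} \approx 31138.0$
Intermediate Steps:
$E{\left(A,o \right)} = - 8 o - 14 A o$ ($E{\left(A,o \right)} = - 14 o A - 8 o = - 14 A o - 8 o = - 8 o - 14 A o$)
$k = 6$ ($k = 0 + 6 = 6$)
$B{\left(a \right)} = \frac{1}{17}$ ($B{\left(a \right)} = \frac{2}{-2 + 6^{2}} = \frac{2}{-2 + 36} = \frac{2}{34} = 2 \cdot \frac{1}{34} = \frac{1}{17}$)
$31138 + B{\left(E{\left(-7,-4 \right)} \right)} = 31138 + \frac{1}{17} = \frac{529347}{17}$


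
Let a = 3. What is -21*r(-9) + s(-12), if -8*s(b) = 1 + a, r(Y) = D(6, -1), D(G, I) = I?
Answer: 41/2 ≈ 20.500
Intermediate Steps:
r(Y) = -1
s(b) = -1/2 (s(b) = -(1 + 3)/8 = -1/8*4 = -1/2)
-21*r(-9) + s(-12) = -21*(-1) - 1/2 = 21 - 1/2 = 41/2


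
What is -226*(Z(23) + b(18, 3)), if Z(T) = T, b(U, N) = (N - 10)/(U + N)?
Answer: -15368/3 ≈ -5122.7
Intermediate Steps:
b(U, N) = (-10 + N)/(N + U)
-226*(Z(23) + b(18, 3)) = -226*(23 + (-10 + 3)/(3 + 18)) = -226*(23 - 7/21) = -226*(23 + (1/21)*(-7)) = -226*(23 - ⅓) = -226*68/3 = -15368/3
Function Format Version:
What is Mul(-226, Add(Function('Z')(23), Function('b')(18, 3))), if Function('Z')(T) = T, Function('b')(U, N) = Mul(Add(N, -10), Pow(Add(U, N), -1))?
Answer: Rational(-15368, 3) ≈ -5122.7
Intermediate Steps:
Function('b')(U, N) = Mul(Pow(Add(N, U), -1), Add(-10, N)) (Function('b')(U, N) = Mul(Add(-10, N), Pow(Add(N, U), -1)) = Mul(Pow(Add(N, U), -1), Add(-10, N)))
Mul(-226, Add(Function('Z')(23), Function('b')(18, 3))) = Mul(-226, Add(23, Mul(Pow(Add(3, 18), -1), Add(-10, 3)))) = Mul(-226, Add(23, Mul(Pow(21, -1), -7))) = Mul(-226, Add(23, Mul(Rational(1, 21), -7))) = Mul(-226, Add(23, Rational(-1, 3))) = Mul(-226, Rational(68, 3)) = Rational(-15368, 3)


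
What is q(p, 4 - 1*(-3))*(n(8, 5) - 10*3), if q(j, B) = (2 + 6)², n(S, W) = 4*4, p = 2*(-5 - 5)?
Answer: -896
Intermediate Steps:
p = -20 (p = 2*(-10) = -20)
n(S, W) = 16
q(j, B) = 64 (q(j, B) = 8² = 64)
q(p, 4 - 1*(-3))*(n(8, 5) - 10*3) = 64*(16 - 10*3) = 64*(16 - 30) = 64*(-14) = -896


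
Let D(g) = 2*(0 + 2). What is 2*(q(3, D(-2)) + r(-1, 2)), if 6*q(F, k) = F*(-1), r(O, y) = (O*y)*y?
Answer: -9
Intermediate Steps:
D(g) = 4 (D(g) = 2*2 = 4)
r(O, y) = O*y²
q(F, k) = -F/6 (q(F, k) = (F*(-1))/6 = (-F)/6 = -F/6)
2*(q(3, D(-2)) + r(-1, 2)) = 2*(-⅙*3 - 1*2²) = 2*(-½ - 1*4) = 2*(-½ - 4) = 2*(-9/2) = -9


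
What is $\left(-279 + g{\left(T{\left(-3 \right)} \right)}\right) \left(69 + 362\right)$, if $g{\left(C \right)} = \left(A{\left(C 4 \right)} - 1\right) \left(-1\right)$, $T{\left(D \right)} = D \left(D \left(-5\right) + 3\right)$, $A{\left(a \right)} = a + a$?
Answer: $66374$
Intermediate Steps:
$A{\left(a \right)} = 2 a$
$T{\left(D \right)} = D \left(3 - 5 D\right)$ ($T{\left(D \right)} = D \left(- 5 D + 3\right) = D \left(3 - 5 D\right)$)
$g{\left(C \right)} = 1 - 8 C$ ($g{\left(C \right)} = \left(2 C 4 - 1\right) \left(-1\right) = \left(2 \cdot 4 C - 1\right) \left(-1\right) = \left(8 C - 1\right) \left(-1\right) = \left(-1 + 8 C\right) \left(-1\right) = 1 - 8 C$)
$\left(-279 + g{\left(T{\left(-3 \right)} \right)}\right) \left(69 + 362\right) = \left(-279 - \left(-1 + 8 \left(- 3 \left(3 - -15\right)\right)\right)\right) \left(69 + 362\right) = \left(-279 - \left(-1 + 8 \left(- 3 \left(3 + 15\right)\right)\right)\right) 431 = \left(-279 - \left(-1 + 8 \left(\left(-3\right) 18\right)\right)\right) 431 = \left(-279 + \left(1 - -432\right)\right) 431 = \left(-279 + \left(1 + 432\right)\right) 431 = \left(-279 + 433\right) 431 = 154 \cdot 431 = 66374$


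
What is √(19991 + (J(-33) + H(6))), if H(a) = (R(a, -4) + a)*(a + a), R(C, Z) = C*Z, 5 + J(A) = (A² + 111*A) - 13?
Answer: √17183 ≈ 131.08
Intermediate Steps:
J(A) = -18 + A² + 111*A (J(A) = -5 + ((A² + 111*A) - 13) = -5 + (-13 + A² + 111*A) = -18 + A² + 111*A)
H(a) = -6*a² (H(a) = (a*(-4) + a)*(a + a) = (-4*a + a)*(2*a) = (-3*a)*(2*a) = -6*a²)
√(19991 + (J(-33) + H(6))) = √(19991 + ((-18 + (-33)² + 111*(-33)) - 6*6²)) = √(19991 + ((-18 + 1089 - 3663) - 6*36)) = √(19991 + (-2592 - 216)) = √(19991 - 2808) = √17183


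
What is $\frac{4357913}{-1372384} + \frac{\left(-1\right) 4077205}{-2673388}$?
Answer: $- \frac{1513725353131}{917228729248} \approx -1.6503$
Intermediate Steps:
$\frac{4357913}{-1372384} + \frac{\left(-1\right) 4077205}{-2673388} = 4357913 \left(- \frac{1}{1372384}\right) - - \frac{4077205}{2673388} = - \frac{4357913}{1372384} + \frac{4077205}{2673388} = - \frac{1513725353131}{917228729248}$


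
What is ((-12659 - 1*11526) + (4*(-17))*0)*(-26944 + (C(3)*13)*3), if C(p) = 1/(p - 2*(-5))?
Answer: 651568085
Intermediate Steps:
C(p) = 1/(10 + p) (C(p) = 1/(p + 10) = 1/(10 + p))
((-12659 - 1*11526) + (4*(-17))*0)*(-26944 + (C(3)*13)*3) = ((-12659 - 1*11526) + (4*(-17))*0)*(-26944 + (13/(10 + 3))*3) = ((-12659 - 11526) - 68*0)*(-26944 + (13/13)*3) = (-24185 + 0)*(-26944 + ((1/13)*13)*3) = -24185*(-26944 + 1*3) = -24185*(-26944 + 3) = -24185*(-26941) = 651568085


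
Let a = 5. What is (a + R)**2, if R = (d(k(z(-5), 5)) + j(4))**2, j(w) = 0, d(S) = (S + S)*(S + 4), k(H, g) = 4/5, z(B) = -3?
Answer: 1599120121/390625 ≈ 4093.7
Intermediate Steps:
k(H, g) = 4/5 (k(H, g) = 4*(1/5) = 4/5)
d(S) = 2*S*(4 + S) (d(S) = (2*S)*(4 + S) = 2*S*(4 + S))
R = 36864/625 (R = (2*(4/5)*(4 + 4/5) + 0)**2 = (2*(4/5)*(24/5) + 0)**2 = (192/25 + 0)**2 = (192/25)**2 = 36864/625 ≈ 58.982)
(a + R)**2 = (5 + 36864/625)**2 = (39989/625)**2 = 1599120121/390625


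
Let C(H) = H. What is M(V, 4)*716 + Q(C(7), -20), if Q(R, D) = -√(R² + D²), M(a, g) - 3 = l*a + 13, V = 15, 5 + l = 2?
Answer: -20764 - √449 ≈ -20785.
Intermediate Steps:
l = -3 (l = -5 + 2 = -3)
M(a, g) = 16 - 3*a (M(a, g) = 3 + (-3*a + 13) = 3 + (13 - 3*a) = 16 - 3*a)
Q(R, D) = -√(D² + R²)
M(V, 4)*716 + Q(C(7), -20) = (16 - 3*15)*716 - √((-20)² + 7²) = (16 - 45)*716 - √(400 + 49) = -29*716 - √449 = -20764 - √449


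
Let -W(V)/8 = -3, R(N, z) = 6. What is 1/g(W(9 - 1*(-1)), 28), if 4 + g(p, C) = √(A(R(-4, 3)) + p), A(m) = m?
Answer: 2/7 + √30/14 ≈ 0.67694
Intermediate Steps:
W(V) = 24 (W(V) = -8*(-3) = 24)
g(p, C) = -4 + √(6 + p)
1/g(W(9 - 1*(-1)), 28) = 1/(-4 + √(6 + 24)) = 1/(-4 + √30)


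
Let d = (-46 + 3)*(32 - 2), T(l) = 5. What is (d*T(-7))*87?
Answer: -561150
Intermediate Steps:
d = -1290 (d = -43*30 = -1290)
(d*T(-7))*87 = -1290*5*87 = -6450*87 = -561150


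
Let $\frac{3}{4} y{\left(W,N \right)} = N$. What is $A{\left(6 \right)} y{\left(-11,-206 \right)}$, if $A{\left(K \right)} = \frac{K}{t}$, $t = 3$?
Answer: $- \frac{1648}{3} \approx -549.33$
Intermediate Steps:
$y{\left(W,N \right)} = \frac{4 N}{3}$
$A{\left(K \right)} = \frac{K}{3}$
$A{\left(6 \right)} y{\left(-11,-206 \right)} = \frac{1}{3} \cdot 6 \cdot \frac{4}{3} \left(-206\right) = 2 \left(- \frac{824}{3}\right) = - \frac{1648}{3}$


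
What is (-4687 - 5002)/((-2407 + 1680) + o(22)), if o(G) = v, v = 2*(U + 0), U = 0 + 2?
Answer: 9689/723 ≈ 13.401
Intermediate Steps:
U = 2
v = 4 (v = 2*(2 + 0) = 2*2 = 4)
o(G) = 4
(-4687 - 5002)/((-2407 + 1680) + o(22)) = (-4687 - 5002)/((-2407 + 1680) + 4) = -9689/(-727 + 4) = -9689/(-723) = -9689*(-1/723) = 9689/723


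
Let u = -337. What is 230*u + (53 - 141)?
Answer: -77598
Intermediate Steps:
230*u + (53 - 141) = 230*(-337) + (53 - 141) = -77510 - 88 = -77598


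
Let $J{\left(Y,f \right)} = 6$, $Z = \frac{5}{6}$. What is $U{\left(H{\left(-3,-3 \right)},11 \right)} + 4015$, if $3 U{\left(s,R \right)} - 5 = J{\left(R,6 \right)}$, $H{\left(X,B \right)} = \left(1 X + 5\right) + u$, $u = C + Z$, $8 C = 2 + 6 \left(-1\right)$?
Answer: $\frac{12056}{3} \approx 4018.7$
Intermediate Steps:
$C = - \frac{1}{2}$ ($C = \frac{2 + 6 \left(-1\right)}{8} = \frac{2 - 6}{8} = \frac{1}{8} \left(-4\right) = - \frac{1}{2} \approx -0.5$)
$Z = \frac{5}{6}$ ($Z = 5 \cdot \frac{1}{6} = \frac{5}{6} \approx 0.83333$)
$u = \frac{1}{3}$ ($u = - \frac{1}{2} + \frac{5}{6} = \frac{1}{3} \approx 0.33333$)
$H{\left(X,B \right)} = \frac{16}{3} + X$ ($H{\left(X,B \right)} = \left(1 X + 5\right) + \frac{1}{3} = \left(X + 5\right) + \frac{1}{3} = \left(5 + X\right) + \frac{1}{3} = \frac{16}{3} + X$)
$U{\left(s,R \right)} = \frac{11}{3}$ ($U{\left(s,R \right)} = \frac{5}{3} + \frac{1}{3} \cdot 6 = \frac{5}{3} + 2 = \frac{11}{3}$)
$U{\left(H{\left(-3,-3 \right)},11 \right)} + 4015 = \frac{11}{3} + 4015 = \frac{12056}{3}$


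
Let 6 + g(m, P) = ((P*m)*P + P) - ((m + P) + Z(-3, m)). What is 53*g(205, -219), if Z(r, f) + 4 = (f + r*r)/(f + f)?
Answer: 106822479599/205 ≈ 5.2109e+8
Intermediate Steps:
Z(r, f) = -4 + (f + r²)/(2*f) (Z(r, f) = -4 + (f + r*r)/(f + f) = -4 + (f + r²)/((2*f)) = -4 + (f + r²)*(1/(2*f)) = -4 + (f + r²)/(2*f))
g(m, P) = -6 - m + m*P² - (9 - 7*m)/(2*m) (g(m, P) = -6 + (((P*m)*P + P) - ((m + P) + ((-3)² - 7*m)/(2*m))) = -6 + ((m*P² + P) - ((P + m) + (9 - 7*m)/(2*m))) = -6 + ((P + m*P²) - (P + m + (9 - 7*m)/(2*m))) = -6 + ((P + m*P²) + (-P - m - (9 - 7*m)/(2*m))) = -6 + (-m + m*P² - (9 - 7*m)/(2*m)) = -6 - m + m*P² - (9 - 7*m)/(2*m))
53*g(205, -219) = 53*(-5/2 - 1*205 - 9/2/205 + 205*(-219)²) = 53*(-5/2 - 205 - 9/2*1/205 + 205*47961) = 53*(-5/2 - 205 - 9/410 + 9832005) = 53*(2015518483/205) = 106822479599/205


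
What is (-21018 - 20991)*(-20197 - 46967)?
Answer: 2821492476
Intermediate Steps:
(-21018 - 20991)*(-20197 - 46967) = -42009*(-67164) = 2821492476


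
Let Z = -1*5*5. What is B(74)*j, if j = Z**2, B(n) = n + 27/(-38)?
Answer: 1740625/38 ≈ 45806.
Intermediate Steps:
Z = -25 (Z = -5*5 = -25)
B(n) = -27/38 + n (B(n) = n + 27*(-1/38) = n - 27/38 = -27/38 + n)
j = 625 (j = (-25)**2 = 625)
B(74)*j = (-27/38 + 74)*625 = (2785/38)*625 = 1740625/38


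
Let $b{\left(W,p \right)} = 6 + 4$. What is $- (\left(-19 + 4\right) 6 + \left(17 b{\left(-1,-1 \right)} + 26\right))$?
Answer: $-106$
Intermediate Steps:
$b{\left(W,p \right)} = 10$
$- (\left(-19 + 4\right) 6 + \left(17 b{\left(-1,-1 \right)} + 26\right)) = - (\left(-19 + 4\right) 6 + \left(17 \cdot 10 + 26\right)) = - (\left(-15\right) 6 + \left(170 + 26\right)) = - (-90 + 196) = \left(-1\right) 106 = -106$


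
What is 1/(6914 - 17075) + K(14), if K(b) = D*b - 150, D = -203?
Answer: -30401713/10161 ≈ -2992.0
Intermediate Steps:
K(b) = -150 - 203*b (K(b) = -203*b - 150 = -150 - 203*b)
1/(6914 - 17075) + K(14) = 1/(6914 - 17075) + (-150 - 203*14) = 1/(-10161) + (-150 - 2842) = -1/10161 - 2992 = -30401713/10161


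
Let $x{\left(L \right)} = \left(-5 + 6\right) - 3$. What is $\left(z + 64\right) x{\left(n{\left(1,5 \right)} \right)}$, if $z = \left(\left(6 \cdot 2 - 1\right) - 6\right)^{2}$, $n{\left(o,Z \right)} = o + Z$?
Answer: $-178$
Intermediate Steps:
$n{\left(o,Z \right)} = Z + o$
$x{\left(L \right)} = -2$ ($x{\left(L \right)} = 1 - 3 = -2$)
$z = 25$ ($z = \left(\left(12 - 1\right) - 6\right)^{2} = \left(11 - 6\right)^{2} = 5^{2} = 25$)
$\left(z + 64\right) x{\left(n{\left(1,5 \right)} \right)} = \left(25 + 64\right) \left(-2\right) = 89 \left(-2\right) = -178$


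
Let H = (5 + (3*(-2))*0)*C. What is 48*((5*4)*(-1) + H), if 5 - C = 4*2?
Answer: -1680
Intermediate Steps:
C = -3 (C = 5 - 4*2 = 5 - 1*8 = 5 - 8 = -3)
H = -15 (H = (5 + (3*(-2))*0)*(-3) = (5 - 6*0)*(-3) = (5 + 0)*(-3) = 5*(-3) = -15)
48*((5*4)*(-1) + H) = 48*((5*4)*(-1) - 15) = 48*(20*(-1) - 15) = 48*(-20 - 15) = 48*(-35) = -1680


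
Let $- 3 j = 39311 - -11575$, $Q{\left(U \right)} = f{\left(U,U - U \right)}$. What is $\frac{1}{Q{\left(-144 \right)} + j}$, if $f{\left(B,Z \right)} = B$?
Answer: $- \frac{1}{17106} \approx -5.8459 \cdot 10^{-5}$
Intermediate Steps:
$Q{\left(U \right)} = U$
$j = -16962$ ($j = - \frac{39311 - -11575}{3} = - \frac{39311 + 11575}{3} = \left(- \frac{1}{3}\right) 50886 = -16962$)
$\frac{1}{Q{\left(-144 \right)} + j} = \frac{1}{-144 - 16962} = \frac{1}{-17106} = - \frac{1}{17106}$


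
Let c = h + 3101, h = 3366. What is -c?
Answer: -6467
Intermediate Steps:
c = 6467 (c = 3366 + 3101 = 6467)
-c = -1*6467 = -6467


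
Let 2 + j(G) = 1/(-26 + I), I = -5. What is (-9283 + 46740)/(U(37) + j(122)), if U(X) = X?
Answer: 1161167/1084 ≈ 1071.2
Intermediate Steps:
j(G) = -63/31 (j(G) = -2 + 1/(-26 - 5) = -2 + 1/(-31) = -2 - 1/31 = -63/31)
(-9283 + 46740)/(U(37) + j(122)) = (-9283 + 46740)/(37 - 63/31) = 37457/(1084/31) = 37457*(31/1084) = 1161167/1084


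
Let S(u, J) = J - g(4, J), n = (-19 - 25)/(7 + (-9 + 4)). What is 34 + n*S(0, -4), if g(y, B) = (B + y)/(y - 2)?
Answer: 122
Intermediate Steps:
g(y, B) = (B + y)/(-2 + y)
n = -22 (n = -44/(7 - 5) = -44/2 = -44*½ = -22)
S(u, J) = -2 + J/2 (S(u, J) = J - (J + 4)/(-2 + 4) = J - (4 + J)/2 = J - (2 + J/2) = J + (-2 - J/2) = -2 + J/2)
34 + n*S(0, -4) = 34 - 22*(-2 + (½)*(-4)) = 34 - 22*(-2 - 2) = 34 - 22*(-4) = 34 + 88 = 122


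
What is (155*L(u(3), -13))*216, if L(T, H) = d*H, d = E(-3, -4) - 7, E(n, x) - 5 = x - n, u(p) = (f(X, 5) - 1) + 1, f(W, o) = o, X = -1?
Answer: 1305720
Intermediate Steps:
u(p) = 5 (u(p) = (5 - 1) + 1 = 4 + 1 = 5)
E(n, x) = 5 + x - n (E(n, x) = 5 + (x - n) = 5 + x - n)
d = -3 (d = (5 - 4 - 1*(-3)) - 7 = (5 - 4 + 3) - 7 = 4 - 7 = -3)
L(T, H) = -3*H
(155*L(u(3), -13))*216 = (155*(-3*(-13)))*216 = (155*39)*216 = 6045*216 = 1305720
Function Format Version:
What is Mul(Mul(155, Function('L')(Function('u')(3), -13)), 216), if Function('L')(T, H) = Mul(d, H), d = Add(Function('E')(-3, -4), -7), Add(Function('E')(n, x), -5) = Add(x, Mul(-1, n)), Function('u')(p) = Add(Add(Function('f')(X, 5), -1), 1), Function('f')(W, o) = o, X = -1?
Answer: 1305720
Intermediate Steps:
Function('u')(p) = 5 (Function('u')(p) = Add(Add(5, -1), 1) = Add(4, 1) = 5)
Function('E')(n, x) = Add(5, x, Mul(-1, n)) (Function('E')(n, x) = Add(5, Add(x, Mul(-1, n))) = Add(5, x, Mul(-1, n)))
d = -3 (d = Add(Add(5, -4, Mul(-1, -3)), -7) = Add(Add(5, -4, 3), -7) = Add(4, -7) = -3)
Function('L')(T, H) = Mul(-3, H)
Mul(Mul(155, Function('L')(Function('u')(3), -13)), 216) = Mul(Mul(155, Mul(-3, -13)), 216) = Mul(Mul(155, 39), 216) = Mul(6045, 216) = 1305720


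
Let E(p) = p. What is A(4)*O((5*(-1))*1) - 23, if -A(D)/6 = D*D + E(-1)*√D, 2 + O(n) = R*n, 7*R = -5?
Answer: -155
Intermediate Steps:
R = -5/7 (R = (⅐)*(-5) = -5/7 ≈ -0.71429)
O(n) = -2 - 5*n/7
A(D) = -6*D² + 6*√D (A(D) = -6*(D*D - √D) = -6*(D² - √D) = -6*D² + 6*√D)
A(4)*O((5*(-1))*1) - 23 = (-6*4² + 6*√4)*(-2 - 5*5*(-1)/7) - 23 = (-6*16 + 6*2)*(-2 - (-25)/7) - 23 = (-96 + 12)*(-2 - 5/7*(-5)) - 23 = -84*(-2 + 25/7) - 23 = -84*11/7 - 23 = -132 - 23 = -155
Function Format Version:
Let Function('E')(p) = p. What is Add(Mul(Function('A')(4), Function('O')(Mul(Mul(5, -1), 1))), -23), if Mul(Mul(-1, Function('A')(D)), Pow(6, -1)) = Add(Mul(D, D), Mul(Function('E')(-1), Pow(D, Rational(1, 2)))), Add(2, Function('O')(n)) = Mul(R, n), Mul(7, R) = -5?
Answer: -155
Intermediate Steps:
R = Rational(-5, 7) (R = Mul(Rational(1, 7), -5) = Rational(-5, 7) ≈ -0.71429)
Function('O')(n) = Add(-2, Mul(Rational(-5, 7), n))
Function('A')(D) = Add(Mul(-6, Pow(D, 2)), Mul(6, Pow(D, Rational(1, 2)))) (Function('A')(D) = Mul(-6, Add(Mul(D, D), Mul(-1, Pow(D, Rational(1, 2))))) = Mul(-6, Add(Pow(D, 2), Mul(-1, Pow(D, Rational(1, 2))))) = Add(Mul(-6, Pow(D, 2)), Mul(6, Pow(D, Rational(1, 2)))))
Add(Mul(Function('A')(4), Function('O')(Mul(Mul(5, -1), 1))), -23) = Add(Mul(Add(Mul(-6, Pow(4, 2)), Mul(6, Pow(4, Rational(1, 2)))), Add(-2, Mul(Rational(-5, 7), Mul(Mul(5, -1), 1)))), -23) = Add(Mul(Add(Mul(-6, 16), Mul(6, 2)), Add(-2, Mul(Rational(-5, 7), Mul(-5, 1)))), -23) = Add(Mul(Add(-96, 12), Add(-2, Mul(Rational(-5, 7), -5))), -23) = Add(Mul(-84, Add(-2, Rational(25, 7))), -23) = Add(Mul(-84, Rational(11, 7)), -23) = Add(-132, -23) = -155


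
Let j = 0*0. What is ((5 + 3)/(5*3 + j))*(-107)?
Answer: -856/15 ≈ -57.067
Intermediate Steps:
j = 0
((5 + 3)/(5*3 + j))*(-107) = ((5 + 3)/(5*3 + 0))*(-107) = (8/(15 + 0))*(-107) = (8/15)*(-107) = -856/15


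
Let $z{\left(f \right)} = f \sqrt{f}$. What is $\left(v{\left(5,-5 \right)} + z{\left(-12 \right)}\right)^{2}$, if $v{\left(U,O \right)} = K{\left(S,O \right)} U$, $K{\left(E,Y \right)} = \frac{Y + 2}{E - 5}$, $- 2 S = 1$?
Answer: $- \frac{208188}{121} - \frac{1440 i \sqrt{3}}{11} \approx -1720.6 - 226.74 i$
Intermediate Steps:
$S = - \frac{1}{2}$ ($S = \left(- \frac{1}{2}\right) 1 = - \frac{1}{2} \approx -0.5$)
$K{\left(E,Y \right)} = \frac{2 + Y}{-5 + E}$
$z{\left(f \right)} = f^{\frac{3}{2}}$
$v{\left(U,O \right)} = U \left(- \frac{4}{11} - \frac{2 O}{11}\right)$ ($v{\left(U,O \right)} = \frac{2 + O}{-5 - \frac{1}{2}} U = \frac{2 + O}{- \frac{11}{2}} U = - \frac{2 \left(2 + O\right)}{11} U = \left(- \frac{4}{11} - \frac{2 O}{11}\right) U = U \left(- \frac{4}{11} - \frac{2 O}{11}\right)$)
$\left(v{\left(5,-5 \right)} + z{\left(-12 \right)}\right)^{2} = \left(\left(- \frac{2}{11}\right) 5 \left(2 - 5\right) + \left(-12\right)^{\frac{3}{2}}\right)^{2} = \left(\left(- \frac{2}{11}\right) 5 \left(-3\right) - 24 i \sqrt{3}\right)^{2} = \left(\frac{30}{11} - 24 i \sqrt{3}\right)^{2}$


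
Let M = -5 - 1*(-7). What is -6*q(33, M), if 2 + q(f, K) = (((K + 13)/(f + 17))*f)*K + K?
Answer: -594/5 ≈ -118.80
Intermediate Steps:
M = 2 (M = -5 + 7 = 2)
q(f, K) = -2 + K + K*f*(13 + K)/(17 + f) (q(f, K) = -2 + ((((K + 13)/(f + 17))*f)*K + K) = -2 + ((((13 + K)/(17 + f))*f)*K + K) = -2 + ((f*(13 + K)/(17 + f))*K + K) = -2 + (K*f*(13 + K)/(17 + f) + K) = -2 + (K + K*f*(13 + K)/(17 + f)) = -2 + K + K*f*(13 + K)/(17 + f))
-6*q(33, M) = -6*(-34 - 2*33 + 17*2 + 33*2² + 14*2*33)/(17 + 33) = -6*(-34 - 66 + 34 + 33*4 + 924)/50 = -3*(-34 - 66 + 34 + 132 + 924)/25 = -3*990/25 = -6*99/5 = -594/5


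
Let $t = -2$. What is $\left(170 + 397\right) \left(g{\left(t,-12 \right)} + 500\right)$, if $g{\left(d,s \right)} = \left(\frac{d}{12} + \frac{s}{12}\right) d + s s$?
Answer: $366471$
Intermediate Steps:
$g{\left(d,s \right)} = s^{2} + d \left(\frac{d}{12} + \frac{s}{12}\right)$ ($g{\left(d,s \right)} = \left(d \frac{1}{12} + s \frac{1}{12}\right) d + s^{2} = \left(\frac{d}{12} + \frac{s}{12}\right) d + s^{2} = d \left(\frac{d}{12} + \frac{s}{12}\right) + s^{2} = s^{2} + d \left(\frac{d}{12} + \frac{s}{12}\right)$)
$\left(170 + 397\right) \left(g{\left(t,-12 \right)} + 500\right) = \left(170 + 397\right) \left(\left(\left(-12\right)^{2} + \frac{\left(-2\right)^{2}}{12} + \frac{1}{12} \left(-2\right) \left(-12\right)\right) + 500\right) = 567 \left(\left(144 + \frac{1}{12} \cdot 4 + 2\right) + 500\right) = 567 \left(\left(144 + \frac{1}{3} + 2\right) + 500\right) = 567 \left(\frac{439}{3} + 500\right) = 567 \cdot \frac{1939}{3} = 366471$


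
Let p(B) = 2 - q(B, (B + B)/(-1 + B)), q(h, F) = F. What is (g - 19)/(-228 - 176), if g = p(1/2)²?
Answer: 3/404 ≈ 0.0074257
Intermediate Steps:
p(B) = 2 - 2*B/(-1 + B) (p(B) = 2 - (B + B)/(-1 + B) = 2 - 2*B/(-1 + B))
g = 16 (g = (-2/(-1 + 1/2))² = (-2/(-1 + ½))² = (-2/(-½))² = (-2*(-2))² = 4² = 16)
(g - 19)/(-228 - 176) = (16 - 19)/(-228 - 176) = -3/(-404) = -3*(-1/404) = 3/404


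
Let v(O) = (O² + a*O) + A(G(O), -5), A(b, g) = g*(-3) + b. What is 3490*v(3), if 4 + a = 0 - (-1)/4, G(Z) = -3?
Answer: 68055/2 ≈ 34028.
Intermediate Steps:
A(b, g) = b - 3*g (A(b, g) = -3*g + b = b - 3*g)
a = -15/4 (a = -4 + (0 - (-1)/4) = -4 + (0 - 1*(-¼)) = -4 + (0 + ¼) = -4 + ¼ = -15/4 ≈ -3.7500)
v(O) = 12 + O² - 15*O/4 (v(O) = (O² - 15*O/4) + (-3 - 3*(-5)) = (O² - 15*O/4) + (-3 + 15) = (O² - 15*O/4) + 12 = 12 + O² - 15*O/4)
3490*v(3) = 3490*(12 + 3² - 15/4*3) = 3490*(12 + 9 - 45/4) = 3490*(39/4) = 68055/2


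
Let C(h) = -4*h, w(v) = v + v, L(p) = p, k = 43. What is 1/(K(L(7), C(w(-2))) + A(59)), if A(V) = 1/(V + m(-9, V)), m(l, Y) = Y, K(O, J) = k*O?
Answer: 118/35519 ≈ 0.0033222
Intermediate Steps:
w(v) = 2*v
K(O, J) = 43*O
A(V) = 1/(2*V) (A(V) = 1/(V + V) = 1/(2*V))
1/(K(L(7), C(w(-2))) + A(59)) = 1/(43*7 + (½)/59) = 1/(301 + (½)*(1/59)) = 1/(301 + 1/118) = 1/(35519/118) = 118/35519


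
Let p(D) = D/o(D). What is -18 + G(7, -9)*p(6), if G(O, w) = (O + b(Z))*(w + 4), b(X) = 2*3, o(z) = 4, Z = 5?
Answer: -231/2 ≈ -115.50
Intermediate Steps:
p(D) = D/4
b(X) = 6
G(O, w) = (4 + w)*(6 + O) (G(O, w) = (O + 6)*(w + 4) = (6 + O)*(4 + w) = (4 + w)*(6 + O))
-18 + G(7, -9)*p(6) = -18 + (24 + 4*7 + 6*(-9) + 7*(-9))*((¼)*6) = -18 + (24 + 28 - 54 - 63)*(3/2) = -18 - 65*3/2 = -18 - 195/2 = -231/2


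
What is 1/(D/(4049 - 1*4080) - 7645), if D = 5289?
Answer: -31/242284 ≈ -0.00012795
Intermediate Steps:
1/(D/(4049 - 1*4080) - 7645) = 1/(5289/(4049 - 1*4080) - 7645) = 1/(5289/(4049 - 4080) - 7645) = 1/(5289/(-31) - 7645) = 1/(5289*(-1/31) - 7645) = 1/(-5289/31 - 7645) = 1/(-242284/31) = -31/242284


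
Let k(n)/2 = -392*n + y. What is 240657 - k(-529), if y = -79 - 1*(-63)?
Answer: -174047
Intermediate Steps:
y = -16 (y = -79 + 63 = -16)
k(n) = -32 - 784*n (k(n) = 2*(-392*n - 16) = 2*(-16 - 392*n) = -32 - 784*n)
240657 - k(-529) = 240657 - (-32 - 784*(-529)) = 240657 - (-32 + 414736) = 240657 - 1*414704 = 240657 - 414704 = -174047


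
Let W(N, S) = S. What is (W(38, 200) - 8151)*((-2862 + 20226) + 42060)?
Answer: -472480224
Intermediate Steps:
(W(38, 200) - 8151)*((-2862 + 20226) + 42060) = (200 - 8151)*((-2862 + 20226) + 42060) = -7951*(17364 + 42060) = -7951*59424 = -472480224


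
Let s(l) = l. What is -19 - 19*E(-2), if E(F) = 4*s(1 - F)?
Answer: -247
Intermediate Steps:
E(F) = 4 - 4*F (E(F) = 4*(1 - F) = 4 - 4*F)
-19 - 19*E(-2) = -19 - 19*(4 - 4*(-2)) = -19 - 19*(4 + 8) = -19 - 19*12 = -19 - 228 = -247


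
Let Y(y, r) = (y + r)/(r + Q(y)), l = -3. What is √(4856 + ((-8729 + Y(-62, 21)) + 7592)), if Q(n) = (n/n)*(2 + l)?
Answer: √371695/10 ≈ 60.967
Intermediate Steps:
Q(n) = -1 (Q(n) = (n/n)*(2 - 3) = 1*(-1) = -1)
Y(y, r) = (r + y)/(-1 + r) (Y(y, r) = (y + r)/(r - 1) = (r + y)/(-1 + r))
√(4856 + ((-8729 + Y(-62, 21)) + 7592)) = √(4856 + ((-8729 + (21 - 62)/(-1 + 21)) + 7592)) = √(4856 + ((-8729 - 41/20) + 7592)) = √(4856 + (-174621/20 + 7592)) = √(4856 - 22781/20) = √(74339/20) = √371695/10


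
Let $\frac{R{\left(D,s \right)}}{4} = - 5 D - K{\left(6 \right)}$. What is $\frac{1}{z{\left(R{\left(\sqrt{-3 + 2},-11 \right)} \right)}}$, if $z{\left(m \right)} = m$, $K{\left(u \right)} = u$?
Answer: $- \frac{3}{122} + \frac{5 i}{244} \approx -0.02459 + 0.020492 i$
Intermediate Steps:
$R{\left(D,s \right)} = -24 - 20 D$ ($R{\left(D,s \right)} = 4 \left(- 5 D - 6\right) = 4 \left(-6 - 5 D\right) = -24 - 20 D$)
$\frac{1}{z{\left(R{\left(\sqrt{-3 + 2},-11 \right)} \right)}} = \frac{1}{-24 - 20 \sqrt{-3 + 2}} = \frac{1}{-24 - 20 \sqrt{-1}} = \frac{1}{-24 - 20 i} = \frac{-24 + 20 i}{976}$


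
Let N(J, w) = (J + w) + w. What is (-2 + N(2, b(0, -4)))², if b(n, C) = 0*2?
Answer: 0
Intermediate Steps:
b(n, C) = 0
N(J, w) = J + 2*w
(-2 + N(2, b(0, -4)))² = (-2 + (2 + 2*0))² = (-2 + (2 + 0))² = (-2 + 2)² = 0² = 0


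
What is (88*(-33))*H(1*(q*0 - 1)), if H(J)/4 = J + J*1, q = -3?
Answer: 23232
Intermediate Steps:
H(J) = 8*J (H(J) = 4*(J + J*1) = 4*(J + J) = 4*(2*J) = 8*J)
(88*(-33))*H(1*(q*0 - 1)) = (88*(-33))*(8*(1*(-3*0 - 1))) = -23232*1*(0 - 1) = -23232*1*(-1) = -23232*(-1) = -2904*(-8) = 23232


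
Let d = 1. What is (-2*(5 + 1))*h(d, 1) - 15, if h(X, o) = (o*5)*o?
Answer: -75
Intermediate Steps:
h(X, o) = 5*o² (h(X, o) = (5*o)*o = 5*o²)
(-2*(5 + 1))*h(d, 1) - 15 = (-2*(5 + 1))*(5*1²) - 15 = (-2*6)*(5*1) - 15 = -12*5 - 15 = -60 - 15 = -75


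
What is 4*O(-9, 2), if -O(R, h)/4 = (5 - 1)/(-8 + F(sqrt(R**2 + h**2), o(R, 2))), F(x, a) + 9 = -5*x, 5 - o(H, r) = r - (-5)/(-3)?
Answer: -16/27 + 80*sqrt(85)/459 ≈ 1.0143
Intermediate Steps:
o(H, r) = 20/3 - r (o(H, r) = 5 - (r - (-5)/(-3)) = 5 - (r - (-5)*(-1)/3) = 5 - (r - 1*5/3) = 5 - (r - 5/3) = 5 - (-5/3 + r) = 5 + (5/3 - r) = 20/3 - r)
F(x, a) = -9 - 5*x
O(R, h) = -16/(-17 - 5*sqrt(R**2 + h**2)) (O(R, h) = -4*(5 - 1)/(-8 + (-9 - 5*sqrt(R**2 + h**2))) = -16/(-17 - 5*sqrt(R**2 + h**2)))
4*O(-9, 2) = 4*(16/(17 + 5*sqrt((-9)**2 + 2**2))) = 4*(16/(17 + 5*sqrt(81 + 4))) = 4*(16/(17 + 5*sqrt(85))) = 64/(17 + 5*sqrt(85))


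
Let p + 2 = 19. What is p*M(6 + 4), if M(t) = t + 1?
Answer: 187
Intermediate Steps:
p = 17 (p = -2 + 19 = 17)
M(t) = 1 + t
p*M(6 + 4) = 17*(1 + (6 + 4)) = 17*(1 + 10) = 17*11 = 187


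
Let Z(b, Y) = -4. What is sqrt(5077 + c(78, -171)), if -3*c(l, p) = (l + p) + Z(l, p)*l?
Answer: 2*sqrt(1303) ≈ 72.194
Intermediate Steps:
c(l, p) = l - p/3 (c(l, p) = -((l + p) - 4*l)/3 = -(p - 3*l)/3 = l - p/3)
sqrt(5077 + c(78, -171)) = sqrt(5077 + (78 - 1/3*(-171))) = sqrt(5077 + (78 + 57)) = sqrt(5077 + 135) = sqrt(5212) = 2*sqrt(1303)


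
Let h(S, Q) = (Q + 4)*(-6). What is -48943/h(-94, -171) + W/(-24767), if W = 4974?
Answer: -1217155229/24816534 ≈ -49.046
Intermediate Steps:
h(S, Q) = -24 - 6*Q (h(S, Q) = (4 + Q)*(-6) = -24 - 6*Q)
-48943/h(-94, -171) + W/(-24767) = -48943/(-24 - 6*(-171)) + 4974/(-24767) = -48943/(-24 + 1026) + 4974*(-1/24767) = -48943/1002 - 4974/24767 = -1217155229/24816534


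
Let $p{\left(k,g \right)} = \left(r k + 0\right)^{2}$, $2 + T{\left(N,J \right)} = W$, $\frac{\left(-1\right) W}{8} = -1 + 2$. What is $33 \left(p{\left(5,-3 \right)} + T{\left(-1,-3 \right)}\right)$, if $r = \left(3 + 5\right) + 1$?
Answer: $66495$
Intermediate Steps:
$W = -8$ ($W = - 8 \left(-1 + 2\right) = \left(-8\right) 1 = -8$)
$T{\left(N,J \right)} = -10$ ($T{\left(N,J \right)} = -2 - 8 = -10$)
$r = 9$ ($r = 8 + 1 = 9$)
$p{\left(k,g \right)} = 81 k^{2}$ ($p{\left(k,g \right)} = \left(9 k + 0\right)^{2} = \left(9 k\right)^{2} = 81 k^{2}$)
$33 \left(p{\left(5,-3 \right)} + T{\left(-1,-3 \right)}\right) = 33 \left(81 \cdot 5^{2} - 10\right) = 33 \left(81 \cdot 25 - 10\right) = 33 \left(2025 - 10\right) = 33 \cdot 2015 = 66495$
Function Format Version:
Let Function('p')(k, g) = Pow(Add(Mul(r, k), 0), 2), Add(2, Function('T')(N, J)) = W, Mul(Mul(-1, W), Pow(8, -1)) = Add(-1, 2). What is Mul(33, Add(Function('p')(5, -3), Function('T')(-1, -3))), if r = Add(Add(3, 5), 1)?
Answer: 66495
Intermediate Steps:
W = -8 (W = Mul(-8, Add(-1, 2)) = Mul(-8, 1) = -8)
Function('T')(N, J) = -10 (Function('T')(N, J) = Add(-2, -8) = -10)
r = 9 (r = Add(8, 1) = 9)
Function('p')(k, g) = Mul(81, Pow(k, 2)) (Function('p')(k, g) = Pow(Add(Mul(9, k), 0), 2) = Pow(Mul(9, k), 2) = Mul(81, Pow(k, 2)))
Mul(33, Add(Function('p')(5, -3), Function('T')(-1, -3))) = Mul(33, Add(Mul(81, Pow(5, 2)), -10)) = Mul(33, Add(Mul(81, 25), -10)) = Mul(33, Add(2025, -10)) = Mul(33, 2015) = 66495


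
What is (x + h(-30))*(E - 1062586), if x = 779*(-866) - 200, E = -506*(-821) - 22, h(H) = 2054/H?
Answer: 6551576768134/15 ≈ 4.3677e+11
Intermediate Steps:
E = 415404 (E = 415426 - 22 = 415404)
x = -674814 (x = -674614 - 200 = -674814)
(x + h(-30))*(E - 1062586) = (-674814 + 2054/(-30))*(415404 - 1062586) = (-674814 + 2054*(-1/30))*(-647182) = (-674814 - 1027/15)*(-647182) = -10123237/15*(-647182) = 6551576768134/15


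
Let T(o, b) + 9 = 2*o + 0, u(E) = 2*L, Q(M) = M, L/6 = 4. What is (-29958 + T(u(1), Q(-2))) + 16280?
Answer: -13591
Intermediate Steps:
L = 24 (L = 6*4 = 24)
u(E) = 48 (u(E) = 2*24 = 48)
T(o, b) = -9 + 2*o (T(o, b) = -9 + (2*o + 0) = -9 + 2*o)
(-29958 + T(u(1), Q(-2))) + 16280 = (-29958 + (-9 + 2*48)) + 16280 = (-29958 + (-9 + 96)) + 16280 = (-29958 + 87) + 16280 = -29871 + 16280 = -13591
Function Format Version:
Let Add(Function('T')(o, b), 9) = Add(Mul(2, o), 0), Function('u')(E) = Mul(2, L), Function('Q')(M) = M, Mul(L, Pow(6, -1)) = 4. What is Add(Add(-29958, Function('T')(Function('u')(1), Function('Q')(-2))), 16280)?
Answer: -13591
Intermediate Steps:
L = 24 (L = Mul(6, 4) = 24)
Function('u')(E) = 48 (Function('u')(E) = Mul(2, 24) = 48)
Function('T')(o, b) = Add(-9, Mul(2, o)) (Function('T')(o, b) = Add(-9, Add(Mul(2, o), 0)) = Add(-9, Mul(2, o)))
Add(Add(-29958, Function('T')(Function('u')(1), Function('Q')(-2))), 16280) = Add(Add(-29958, Add(-9, Mul(2, 48))), 16280) = Add(Add(-29958, Add(-9, 96)), 16280) = Add(Add(-29958, 87), 16280) = Add(-29871, 16280) = -13591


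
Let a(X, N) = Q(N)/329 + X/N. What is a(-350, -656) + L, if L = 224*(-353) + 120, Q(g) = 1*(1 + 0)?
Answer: -8519810321/107912 ≈ -78952.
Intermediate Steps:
Q(g) = 1 (Q(g) = 1*1 = 1)
a(X, N) = 1/329 + X/N
L = -78952 (L = -79072 + 120 = -78952)
a(-350, -656) + L = (-350 + (1/329)*(-656))/(-656) - 78952 = -(-350 - 656/329)/656 - 78952 = -1/656*(-115806/329) - 78952 = 57903/107912 - 78952 = -8519810321/107912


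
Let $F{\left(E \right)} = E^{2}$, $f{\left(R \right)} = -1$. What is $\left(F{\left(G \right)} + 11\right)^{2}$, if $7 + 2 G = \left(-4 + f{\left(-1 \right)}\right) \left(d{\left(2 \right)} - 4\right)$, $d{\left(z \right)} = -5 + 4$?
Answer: $8464$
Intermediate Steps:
$d{\left(z \right)} = -1$
$G = 9$ ($G = - \frac{7}{2} + \frac{\left(-4 - 1\right) \left(-1 - 4\right)}{2} = - \frac{7}{2} + \frac{\left(-5\right) \left(-5\right)}{2} = - \frac{7}{2} + \frac{1}{2} \cdot 25 = - \frac{7}{2} + \frac{25}{2} = 9$)
$\left(F{\left(G \right)} + 11\right)^{2} = \left(9^{2} + 11\right)^{2} = \left(81 + 11\right)^{2} = 92^{2} = 8464$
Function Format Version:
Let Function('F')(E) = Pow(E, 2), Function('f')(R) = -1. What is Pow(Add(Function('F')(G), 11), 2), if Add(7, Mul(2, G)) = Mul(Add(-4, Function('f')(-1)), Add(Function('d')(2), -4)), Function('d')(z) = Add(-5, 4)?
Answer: 8464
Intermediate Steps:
Function('d')(z) = -1
G = 9 (G = Add(Rational(-7, 2), Mul(Rational(1, 2), Mul(Add(-4, -1), Add(-1, -4)))) = Add(Rational(-7, 2), Mul(Rational(1, 2), Mul(-5, -5))) = Add(Rational(-7, 2), Mul(Rational(1, 2), 25)) = Add(Rational(-7, 2), Rational(25, 2)) = 9)
Pow(Add(Function('F')(G), 11), 2) = Pow(Add(Pow(9, 2), 11), 2) = Pow(Add(81, 11), 2) = Pow(92, 2) = 8464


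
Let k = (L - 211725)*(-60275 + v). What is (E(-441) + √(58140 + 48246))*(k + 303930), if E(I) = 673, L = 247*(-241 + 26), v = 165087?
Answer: -18680500054190 - 27757058030*√106386 ≈ -2.7734e+13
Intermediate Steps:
L = -53105 (L = 247*(-215) = -53105)
k = -27757361960 (k = (-53105 - 211725)*(-60275 + 165087) = -264830*104812 = -27757361960)
(E(-441) + √(58140 + 48246))*(k + 303930) = (673 + √(58140 + 48246))*(-27757361960 + 303930) = (673 + √106386)*(-27757058030) = -18680500054190 - 27757058030*√106386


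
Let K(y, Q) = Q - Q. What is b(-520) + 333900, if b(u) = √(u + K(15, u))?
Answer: 333900 + 2*I*√130 ≈ 3.339e+5 + 22.803*I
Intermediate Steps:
K(y, Q) = 0
b(u) = √u (b(u) = √(u + 0) = √u)
b(-520) + 333900 = √(-520) + 333900 = 2*I*√130 + 333900 = 333900 + 2*I*√130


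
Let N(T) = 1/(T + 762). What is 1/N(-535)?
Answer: 227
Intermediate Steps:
N(T) = 1/(762 + T)
1/N(-535) = 1/(1/(762 - 535)) = 1/(1/227) = 227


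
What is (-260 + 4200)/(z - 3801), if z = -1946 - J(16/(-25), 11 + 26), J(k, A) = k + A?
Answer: -24625/36146 ≈ -0.68126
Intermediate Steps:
J(k, A) = A + k
z = -49559/25 (z = -1946 - ((11 + 26) + 16/(-25)) = -1946 - (37 + 16*(-1/25)) = -1946 - (37 - 16/25) = -1946 - 1*909/25 = -1946 - 909/25 = -49559/25 ≈ -1982.4)
(-260 + 4200)/(z - 3801) = (-260 + 4200)/(-49559/25 - 3801) = 3940/(-144584/25) = 3940*(-25/144584) = -24625/36146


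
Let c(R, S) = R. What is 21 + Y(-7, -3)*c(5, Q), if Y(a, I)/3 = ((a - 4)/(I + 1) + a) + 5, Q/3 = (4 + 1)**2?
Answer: 147/2 ≈ 73.500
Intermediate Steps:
Q = 75 (Q = 3*(4 + 1)**2 = 3*5**2 = 3*25 = 75)
Y(a, I) = 15 + 3*a + 3*(-4 + a)/(1 + I) (Y(a, I) = 3*(((a - 4)/(I + 1) + a) + 5) = 3*(((-4 + a)/(1 + I) + a) + 5) = 3*((a + (-4 + a)/(1 + I)) + 5) = 3*(5 + a + (-4 + a)/(1 + I)) = 15 + 3*a + 3*(-4 + a)/(1 + I))
21 + Y(-7, -3)*c(5, Q) = 21 + (3*(1 + 2*(-7) + 5*(-3) - 3*(-7))/(1 - 3))*5 = 21 + (3*(1 - 14 - 15 + 21)/(-2))*5 = 21 + (3*(-1/2)*(-7))*5 = 21 + (21/2)*5 = 21 + 105/2 = 147/2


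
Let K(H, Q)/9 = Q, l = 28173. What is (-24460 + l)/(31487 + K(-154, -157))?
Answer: 3713/30074 ≈ 0.12346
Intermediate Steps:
K(H, Q) = 9*Q
(-24460 + l)/(31487 + K(-154, -157)) = (-24460 + 28173)/(31487 + 9*(-157)) = 3713/(31487 - 1413) = 3713/30074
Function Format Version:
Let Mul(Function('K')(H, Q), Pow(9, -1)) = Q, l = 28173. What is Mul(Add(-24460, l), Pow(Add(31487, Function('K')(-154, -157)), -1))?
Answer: Rational(3713, 30074) ≈ 0.12346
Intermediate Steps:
Function('K')(H, Q) = Mul(9, Q)
Mul(Add(-24460, l), Pow(Add(31487, Function('K')(-154, -157)), -1)) = Mul(Add(-24460, 28173), Pow(Add(31487, Mul(9, -157)), -1)) = Mul(3713, Pow(Add(31487, -1413), -1)) = Mul(3713, Pow(30074, -1)) = Mul(3713, Rational(1, 30074)) = Rational(3713, 30074)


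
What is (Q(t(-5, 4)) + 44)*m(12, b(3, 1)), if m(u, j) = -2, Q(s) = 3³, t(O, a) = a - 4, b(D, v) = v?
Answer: -142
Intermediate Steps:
t(O, a) = -4 + a
Q(s) = 27
(Q(t(-5, 4)) + 44)*m(12, b(3, 1)) = (27 + 44)*(-2) = 71*(-2) = -142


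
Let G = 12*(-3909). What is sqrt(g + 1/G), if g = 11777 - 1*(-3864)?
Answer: sqrt(955995499181)/7818 ≈ 125.06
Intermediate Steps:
G = -46908
g = 15641 (g = 11777 + 3864 = 15641)
sqrt(g + 1/G) = sqrt(15641 + 1/(-46908)) = sqrt(15641 - 1/46908) = sqrt(733688027/46908) = sqrt(955995499181)/7818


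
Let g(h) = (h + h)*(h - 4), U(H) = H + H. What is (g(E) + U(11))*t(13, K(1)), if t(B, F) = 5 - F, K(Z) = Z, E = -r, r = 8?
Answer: 856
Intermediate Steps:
E = -8 (E = -1*8 = -8)
U(H) = 2*H
g(h) = 2*h*(-4 + h) (g(h) = (2*h)*(-4 + h) = 2*h*(-4 + h))
(g(E) + U(11))*t(13, K(1)) = (2*(-8)*(-4 - 8) + 2*11)*(5 - 1*1) = (2*(-8)*(-12) + 22)*(5 - 1) = (192 + 22)*4 = 214*4 = 856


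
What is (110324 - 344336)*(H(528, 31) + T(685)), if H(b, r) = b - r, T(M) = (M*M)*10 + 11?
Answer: -1098161685096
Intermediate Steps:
T(M) = 11 + 10*M**2 (T(M) = M**2*10 + 11 = 10*M**2 + 11 = 11 + 10*M**2)
(110324 - 344336)*(H(528, 31) + T(685)) = (110324 - 344336)*((528 - 1*31) + (11 + 10*685**2)) = -234012*((528 - 31) + (11 + 10*469225)) = -234012*(497 + (11 + 4692250)) = -234012*(497 + 4692261) = -234012*4692758 = -1098161685096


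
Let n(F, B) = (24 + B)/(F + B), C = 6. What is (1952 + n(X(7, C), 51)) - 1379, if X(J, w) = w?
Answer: 10912/19 ≈ 574.32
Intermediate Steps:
n(F, B) = (24 + B)/(B + F)
(1952 + n(X(7, C), 51)) - 1379 = (1952 + (24 + 51)/(51 + 6)) - 1379 = (1952 + 75/57) - 1379 = (1952 + (1/57)*75) - 1379 = (1952 + 25/19) - 1379 = 37113/19 - 1379 = 10912/19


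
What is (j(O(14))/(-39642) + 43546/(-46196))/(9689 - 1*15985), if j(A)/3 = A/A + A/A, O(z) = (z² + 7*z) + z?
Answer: 143877309/960823027856 ≈ 0.00014974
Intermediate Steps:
O(z) = z² + 8*z
j(A) = 6 (j(A) = 3*(A/A + A/A) = 3*(1 + 1) = 3*2 = 6)
(j(O(14))/(-39642) + 43546/(-46196))/(9689 - 1*15985) = (6/(-39642) + 43546/(-46196))/(9689 - 1*15985) = (6*(-1/39642) + 43546*(-1/46196))/(9689 - 15985) = (-1/6607 - 21773/23098)/(-6296) = -143877309/152608486*(-1/6296) = 143877309/960823027856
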